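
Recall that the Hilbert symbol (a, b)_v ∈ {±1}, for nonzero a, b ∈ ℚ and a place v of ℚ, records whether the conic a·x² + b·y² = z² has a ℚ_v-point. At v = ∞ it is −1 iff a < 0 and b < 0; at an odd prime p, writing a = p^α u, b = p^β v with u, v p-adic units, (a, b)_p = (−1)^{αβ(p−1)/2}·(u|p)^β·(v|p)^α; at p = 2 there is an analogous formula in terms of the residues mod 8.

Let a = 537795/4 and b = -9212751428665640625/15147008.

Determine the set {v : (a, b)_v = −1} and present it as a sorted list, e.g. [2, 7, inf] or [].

Mod squares: a ≡ 59755, b ≡ -18722. Check v ∈ {∞, 2, 3, 5, 7, 11, 17, 19, 23, 37, 43}.
v=19: a=19^1·(≡13), b=19^2·(≡12) mod 19; (13|19)=-1, (12|19)=-1; (−1)^{1·2·9}·(-1)^2·(-1)^1 = -1.
v=5: a=5^1·(≡1), b=5^6·(≡3) mod 5; (1|5)=+1, (3|5)=-1; (−1)^{1·6·2}·(+1)^6·(-1)^1 = -1.
v=2: v_2(a)=-2, v_2(b)=-13; units ≡ 3, 7 (mod 8); ε·ε+αω+βω = 1·1+-2·0+-13·1 ≡ 0  ⇒  (a,b)_2 = +1.
v=43: a=43^0·(≡20), b=43^-2·(≡33) mod 43; (20|43)=-1, (33|43)=-1; (−1)^{0·-2·21}·(-1)^-2·(-1)^0 = +1.
v=7: a=7^0·(≡5), b=7^2·(≡6) mod 7; (5|7)=-1, (6|7)=-1; (−1)^{0·2·3}·(-1)^2·(-1)^0 = +1.
v=∞: 59755 > 0 and -18722 < 0  ⇒  (a,b)_∞ = +1.
v=3: a=3^2·(≡1), b=3^2·(≡1) mod 3; (1|3)=+1, (1|3)=+1; (−1)^{2·2·1}·(+1)^2·(+1)^2 = +1.
v=37: a=37^1·(≡17), b=37^3·(≡25) mod 37; (17|37)=-1, (25|37)=+1; (−1)^{1·3·18}·(-1)^3·(+1)^1 = -1.
v=17: a=17^1·(≡8), b=17^2·(≡14) mod 17; (8|17)=+1, (14|17)=-1; (−1)^{1·2·8}·(+1)^2·(-1)^1 = -1.
v=11: a=11^0·(≡4), b=11^1·(≡9) mod 11; (4|11)=+1, (9|11)=+1; (−1)^{0·1·5}·(+1)^1·(+1)^0 = +1.
v=23: a=23^0·(≡8), b=23^1·(≡21) mod 23; (8|23)=+1, (21|23)=-1; (−1)^{0·1·11}·(+1)^1·(-1)^0 = +1.
|Ram(59755, -18722)| = 4, even; anisotropic at {5, 17, 19, 37}.

[5, 17, 19, 37]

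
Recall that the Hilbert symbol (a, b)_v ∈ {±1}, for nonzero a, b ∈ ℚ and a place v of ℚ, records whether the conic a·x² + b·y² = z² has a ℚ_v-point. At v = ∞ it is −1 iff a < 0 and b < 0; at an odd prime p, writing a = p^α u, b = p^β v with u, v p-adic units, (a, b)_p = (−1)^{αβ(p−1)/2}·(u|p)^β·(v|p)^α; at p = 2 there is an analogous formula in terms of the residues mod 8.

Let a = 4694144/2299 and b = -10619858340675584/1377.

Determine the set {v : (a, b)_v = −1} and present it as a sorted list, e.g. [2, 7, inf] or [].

(a, b) ≡ (8246, -140182) mod (ℚ^×)²; places V = {2, 3, 7, 11, 13, 17, 19, 31, ∞}.
(a,b)_3: α=0, u≡2; β=-4, v≡2 (mod 3); (2|3)=-1, (2|3)=-1; sign (−1)^0·-1^-4·-1^0 = +1.
(a,b)_∞: sgn(8246)=+, sgn(-140182)=−, so +1.
(a,b)_11: α=-2, u≡6; β=2, v≡2 (mod 11); (6|11)=-1, (2|11)=-1; sign (−1)^0·-1^2·-1^-2 = +1.
(a,b)_17: α=0, u≡9; β=-1, v≡4 (mod 17); (9|17)=+1, (4|17)=+1; sign (−1)^0·+1^-1·+1^0 = +1.
(a,b)_2: α=7, β=17; u≡3, v≡5 (mod 8); ε(u)ε(v)=1·0, αω(v)=7·1, βω(u)=17·1; sum ≡ 0  ⇒  +1.
(a,b)_19: α=-1, u≡6; β=1, v≡3 (mod 19); (6|19)=+1, (3|19)=-1; sign (−1)^1·+1^1·-1^-1 = +1.
(a,b)_31: α=1, u≡4; β=3, v≡9 (mod 31); (4|31)=+1, (9|31)=+1; sign (−1)^1·+1^3·+1^1 = -1.
(a,b)_13: α=2, u≡9; β=2, v≡4 (mod 13); (9|13)=+1, (4|13)=+1; sign (−1)^0·+1^2·+1^2 = +1.
(a,b)_7: α=1, u≡2; β=1, v≡1 (mod 7); (2|7)=+1, (1|7)=+1; sign (−1)^1·+1^1·+1^1 = -1.
|Ram(8246, -140182)| = 2, even; anisotropic at {7, 31}.

[7, 31]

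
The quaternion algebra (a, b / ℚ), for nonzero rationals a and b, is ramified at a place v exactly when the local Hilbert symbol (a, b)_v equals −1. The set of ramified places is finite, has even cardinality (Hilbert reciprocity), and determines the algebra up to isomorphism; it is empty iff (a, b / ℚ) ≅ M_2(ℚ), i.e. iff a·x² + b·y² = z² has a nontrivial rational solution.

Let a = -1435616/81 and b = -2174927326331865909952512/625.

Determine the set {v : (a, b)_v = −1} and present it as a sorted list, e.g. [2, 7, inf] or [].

[2, 7, 13, inf]

(a, b) ≡ (-89726, -6097917) mod (ℚ^×)²; places V = {2, 3, 5, 7, 13, 17, 19, 29, 31, ∞}.
(a,b)_7: α=1, u≡3; β=3, v≡6 (mod 7); (3|7)=-1, (6|7)=-1; sign (−1)^1·-1^3·-1^1 = -1.
(a,b)_3: α=-4, u≡1; β=1, v≡2 (mod 3); (1|3)=+1, (2|3)=-1; sign (−1)^0·+1^1·-1^-4 = +1.
(a,b)_2: α=5, β=20; u≡1, v≡3 (mod 8); ε(u)ε(v)=0·1, αω(v)=5·1, βω(u)=20·0; sum ≡ 1  ⇒  -1.
(a,b)_31: α=0, u≡16; β=1, v≡18 (mod 31); (16|31)=+1, (18|31)=+1; sign (−1)^0·+1^1·+1^0 = +1.
(a,b)_5: α=0, u≡4; β=-4, v≡3 (mod 5); (4|5)=+1, (3|5)=-1; sign (−1)^0·+1^-4·-1^0 = +1.
(a,b)_19: α=0, u≡1; β=1, v≡16 (mod 19); (1|19)=+1, (16|19)=+1; sign (−1)^0·+1^1·+1^0 = +1.
(a,b)_29: α=1, u≡5; β=3, v≡23 (mod 29); (5|29)=+1, (23|29)=+1; sign (−1)^0·+1^3·+1^1 = +1.
(a,b)_17: α=1, u≡15; β=3, v≡4 (mod 17); (15|17)=+1, (4|17)=+1; sign (−1)^0·+1^3·+1^1 = +1.
(a,b)_13: α=1, u≡1; β=4, v≡7 (mod 13); (1|13)=+1, (7|13)=-1; sign (−1)^0·+1^4·-1^1 = -1.
(a,b)_∞: sgn(-89726)=−, sgn(-6097917)=−, so -1.
(-89726, -6097917 / ℚ) ramifies at {2, 7, 13, ∞}: a division algebra.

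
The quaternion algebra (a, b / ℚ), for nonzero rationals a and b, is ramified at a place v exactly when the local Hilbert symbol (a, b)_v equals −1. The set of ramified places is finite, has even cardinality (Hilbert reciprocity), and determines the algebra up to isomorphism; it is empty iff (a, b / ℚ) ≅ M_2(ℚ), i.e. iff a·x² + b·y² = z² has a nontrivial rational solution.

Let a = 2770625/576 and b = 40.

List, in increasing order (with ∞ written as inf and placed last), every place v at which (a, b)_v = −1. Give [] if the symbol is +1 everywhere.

[5, 11]

(a, b) ≡ (4433, 10) mod (ℚ^×)²; places V = {2, 3, 5, 11, 13, 31, ∞}.
(a,b)_3: α=-2, u≡2; β=0, v≡1 (mod 3); (2|3)=-1, (1|3)=+1; sign (−1)^0·-1^0·+1^-2 = +1.
(a,b)_31: α=1, u≡7; β=0, v≡9 (mod 31); (7|31)=+1, (9|31)=+1; sign (−1)^0·+1^0·+1^1 = +1.
(a,b)_5: α=4, u≡3; β=1, v≡3 (mod 5); (3|5)=-1, (3|5)=-1; sign (−1)^0·-1^1·-1^4 = -1.
(a,b)_2: α=-6, β=3; u≡1, v≡5 (mod 8); ε(u)ε(v)=0·0, αω(v)=-6·1, βω(u)=3·0; sum ≡ 0  ⇒  +1.
(a,b)_11: α=1, u≡2; β=0, v≡7 (mod 11); (2|11)=-1, (7|11)=-1; sign (−1)^0·-1^0·-1^1 = -1.
(a,b)_13: α=1, u≡4; β=0, v≡1 (mod 13); (4|13)=+1, (1|13)=+1; sign (−1)^0·+1^0·+1^1 = +1.
(a,b)_∞: sgn(4433)=+, sgn(10)=+, so +1.
Ram(4433, 10) = {5, 11}; no ℚ_5-point on the conic.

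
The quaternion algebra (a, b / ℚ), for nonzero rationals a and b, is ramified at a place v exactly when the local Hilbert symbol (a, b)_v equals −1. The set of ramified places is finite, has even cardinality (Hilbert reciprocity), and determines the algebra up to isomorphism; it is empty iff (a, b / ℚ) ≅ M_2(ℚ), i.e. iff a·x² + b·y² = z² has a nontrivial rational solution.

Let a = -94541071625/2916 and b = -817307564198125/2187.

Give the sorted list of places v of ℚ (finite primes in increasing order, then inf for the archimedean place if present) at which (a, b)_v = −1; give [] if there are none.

Mod squares: a ≡ -1265, b ≡ -1312311. Check v ∈ {∞, 2, 3, 5, 7, 11, 13, 19, 23}.
v=∞: -1265 < 0 and -1312311 < 0  ⇒  (a,b)_∞ = -1.
v=2: v_2(a)=-2, v_2(b)=0; units ≡ 7, 1 (mod 8); ε·ε+αω+βω = 1·0+-2·0+0·0 ≡ 0  ⇒  (a,b)_2 = +1.
v=19: a=19^2·(≡3), b=19^3·(≡15) mod 19; (3|19)=-1, (15|19)=-1; (−1)^{2·3·9}·(-1)^3·(-1)^2 = -1.
v=7: a=7^2·(≡1), b=7^3·(≡4) mod 7; (1|7)=+1, (4|7)=+1; (−1)^{2·3·3}·(+1)^3·(+1)^2 = +1.
v=23: a=23^1·(≡7), b=23^1·(≡18) mod 23; (7|23)=-1, (18|23)=+1; (−1)^{1·1·11}·(-1)^1·(+1)^1 = +1.
v=5: a=5^3·(≡2), b=5^4·(≡4) mod 5; (2|5)=-1, (4|5)=+1; (−1)^{3·4·2}·(-1)^4·(+1)^3 = +1.
v=11: a=11^1·(≡6), b=11^1·(≡3) mod 11; (6|11)=-1, (3|11)=+1; (−1)^{1·1·5}·(-1)^1·(+1)^1 = +1.
v=3: a=3^-6·(≡1), b=3^-7·(≡2) mod 3; (1|3)=+1, (2|3)=-1; (−1)^{-6·-7·1}·(+1)^-7·(-1)^-6 = +1.
v=13: a=13^2·(≡9), b=13^3·(≡11) mod 13; (9|13)=+1, (11|13)=-1; (−1)^{2·3·6}·(+1)^3·(-1)^2 = +1.
(-1265, -1312311 / ℚ) ramifies at {19, ∞}: a division algebra.

[19, inf]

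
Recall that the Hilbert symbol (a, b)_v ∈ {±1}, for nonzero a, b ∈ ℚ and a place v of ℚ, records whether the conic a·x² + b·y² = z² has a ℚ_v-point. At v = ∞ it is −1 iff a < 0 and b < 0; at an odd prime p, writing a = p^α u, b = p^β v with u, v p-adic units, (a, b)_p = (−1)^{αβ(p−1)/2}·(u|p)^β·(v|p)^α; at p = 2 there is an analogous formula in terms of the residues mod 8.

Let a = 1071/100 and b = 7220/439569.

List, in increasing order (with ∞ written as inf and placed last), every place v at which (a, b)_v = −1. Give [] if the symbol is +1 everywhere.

[7, 17]

Mod squares: a ≡ 119, b ≡ 5. Check v ∈ {∞, 2, 3, 5, 7, 13, 17, 19}.
v=13: a=13^0·(≡2), b=13^-2·(≡5) mod 13; (2|13)=-1, (5|13)=-1; (−1)^{0·-2·6}·(-1)^-2·(-1)^0 = +1.
v=3: a=3^2·(≡2), b=3^-2·(≡2) mod 3; (2|3)=-1, (2|3)=-1; (−1)^{2·-2·1}·(-1)^-2·(-1)^2 = +1.
v=2: v_2(a)=-2, v_2(b)=2; units ≡ 7, 5 (mod 8); ε·ε+αω+βω = 1·0+-2·1+2·0 ≡ 0  ⇒  (a,b)_2 = +1.
v=19: a=19^0·(≡9), b=19^2·(≡5) mod 19; (9|19)=+1, (5|19)=+1; (−1)^{0·2·9}·(+1)^2·(+1)^0 = +1.
v=17: a=17^1·(≡11), b=17^-2·(≡10) mod 17; (11|17)=-1, (10|17)=-1; (−1)^{1·-2·8}·(-1)^-2·(-1)^1 = -1.
v=5: a=5^-2·(≡4), b=5^1·(≡1) mod 5; (4|5)=+1, (1|5)=+1; (−1)^{-2·1·2}·(+1)^1·(+1)^-2 = +1.
v=∞: 119 > 0 and 5 > 0  ⇒  (a,b)_∞ = +1.
v=7: a=7^1·(≡3), b=7^0·(≡6) mod 7; (3|7)=-1, (6|7)=-1; (−1)^{1·0·3}·(-1)^0·(-1)^1 = -1.
(119, 5 / ℚ) ramifies at {7, 17}: a division algebra.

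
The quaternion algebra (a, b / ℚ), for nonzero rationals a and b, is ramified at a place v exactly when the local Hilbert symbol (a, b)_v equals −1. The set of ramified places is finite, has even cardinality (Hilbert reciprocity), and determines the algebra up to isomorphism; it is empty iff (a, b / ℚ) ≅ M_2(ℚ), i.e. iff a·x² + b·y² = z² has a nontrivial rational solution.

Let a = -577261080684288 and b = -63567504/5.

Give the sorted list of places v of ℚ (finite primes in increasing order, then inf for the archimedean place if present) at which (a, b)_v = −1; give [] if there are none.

[5, 7, 13, inf]

Mod squares: a ≡ -7, b ≡ -5005. Check v ∈ {∞, 2, 3, 5, 7, 11, 13}.
v=2: v_2(a)=8, v_2(b)=4; units ≡ 1, 3 (mod 8); ε·ε+αω+βω = 0·1+8·1+4·0 ≡ 0  ⇒  (a,b)_2 = +1.
v=7: a=7^5·(≡5), b=7^3·(≡5) mod 7; (5|7)=-1, (5|7)=-1; (−1)^{5·3·3}·(-1)^3·(-1)^5 = -1.
v=13: a=13^2·(≡11), b=13^1·(≡5) mod 13; (11|13)=-1, (5|13)=-1; (−1)^{2·1·6}·(-1)^1·(-1)^2 = -1.
v=∞: -7 < 0 and -5005 < 0  ⇒  (a,b)_∞ = -1.
v=11: a=11^2·(≡5), b=11^1·(≡6) mod 11; (5|11)=+1, (6|11)=-1; (−1)^{2·1·5}·(+1)^1·(-1)^2 = +1.
v=3: a=3^8·(≡2), b=3^4·(≡2) mod 3; (2|3)=-1, (2|3)=-1; (−1)^{8·4·1}·(-1)^4·(-1)^8 = +1.
v=5: a=5^0·(≡2), b=5^-1·(≡1) mod 5; (2|5)=-1, (1|5)=+1; (−1)^{0·-1·2}·(-1)^-1·(+1)^0 = -1.
|Ram(-7, -5005)| = 4, even; anisotropic at {5, 7, 13, ∞}.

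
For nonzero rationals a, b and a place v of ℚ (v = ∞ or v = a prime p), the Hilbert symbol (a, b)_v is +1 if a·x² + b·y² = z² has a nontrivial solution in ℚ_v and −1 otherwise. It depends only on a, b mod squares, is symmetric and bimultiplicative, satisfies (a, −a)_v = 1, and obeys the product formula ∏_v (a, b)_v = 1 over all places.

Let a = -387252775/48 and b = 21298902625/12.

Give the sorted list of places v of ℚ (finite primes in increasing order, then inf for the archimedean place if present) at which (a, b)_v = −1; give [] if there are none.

(a, b) ≡ (-160797, 8843835) mod (ℚ^×)²; places V = {2, 3, 5, 7, 11, 13, 17, 19, 31, ∞}.
(a,b)_5: α=2, u≡3; β=3, v≡3 (mod 5); (3|5)=-1, (3|5)=-1; sign (−1)^0·-1^3·-1^2 = -1.
(a,b)_31: α=1, u≡30; β=1, v≡3 (mod 31); (30|31)=-1, (3|31)=-1; sign (−1)^1·-1^1·-1^1 = -1.
(a,b)_7: α=1, u≡6; β=1, v≡3 (mod 7); (6|7)=-1, (3|7)=-1; sign (−1)^1·-1^1·-1^1 = -1.
(a,b)_19: α=1, u≡5; β=1, v≡2 (mod 19); (5|19)=+1, (2|19)=-1; sign (−1)^1·+1^1·-1^1 = +1.
(a,b)_17: α=2, u≡6; β=2, v≡6 (mod 17); (6|17)=-1, (6|17)=-1; sign (−1)^0·-1^2·-1^2 = +1.
(a,b)_2: α=-4, β=-2; u≡3, v≡3 (mod 8); ε(u)ε(v)=1·1, αω(v)=-4·1, βω(u)=-2·1; sum ≡ 1  ⇒  -1.
(a,b)_3: α=-1, u≡2; β=-1, v≡1 (mod 3); (2|3)=-1, (1|3)=+1; sign (−1)^1·-1^-1·+1^-1 = +1.
(a,b)_∞: sgn(-160797)=−, sgn(8843835)=+, so +1.
(a,b)_13: α=1, u≡5; β=1, v≡5 (mod 13); (5|13)=-1, (5|13)=-1; sign (−1)^0·-1^1·-1^1 = +1.
(a,b)_11: α=0, u≡9; β=1, v≡7 (mod 11); (9|11)=+1, (7|11)=-1; sign (−1)^0·+1^1·-1^0 = +1.
(-160797, 8843835 / ℚ) ramifies at {2, 5, 7, 31}: a division algebra.

[2, 5, 7, 31]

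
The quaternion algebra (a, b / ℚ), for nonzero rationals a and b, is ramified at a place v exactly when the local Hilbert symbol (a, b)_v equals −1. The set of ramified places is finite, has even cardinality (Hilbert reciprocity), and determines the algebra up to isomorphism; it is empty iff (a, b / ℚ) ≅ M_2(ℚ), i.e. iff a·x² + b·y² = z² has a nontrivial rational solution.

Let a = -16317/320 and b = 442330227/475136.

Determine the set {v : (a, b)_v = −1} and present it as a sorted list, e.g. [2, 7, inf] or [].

[2, 5, 29, 37]

(a, b) ≡ (-185, 33263) mod (ℚ^×)²; places V = {2, 3, 5, 7, 23, 29, 31, 37, ∞}.
(a,b)_7: α=2, u≡2; β=0, v≡6 (mod 7); (2|7)=+1, (6|7)=-1; sign (−1)^0·+1^0·-1^2 = +1.
(a,b)_3: α=2, u≡1; β=6, v≡2 (mod 3); (1|3)=+1, (2|3)=-1; sign (−1)^0·+1^6·-1^2 = +1.
(a,b)_5: α=-1, u≡2; β=0, v≡2 (mod 5); (2|5)=-1, (2|5)=-1; sign (−1)^0·-1^0·-1^-1 = -1.
(a,b)_37: α=1, u≡14; β=1, v≡9 (mod 37); (14|37)=-1, (9|37)=+1; sign (−1)^0·-1^1·+1^1 = -1.
(a,b)_29: α=0, u≡10; β=-1, v≡16 (mod 29); (10|29)=-1, (16|29)=+1; sign (−1)^0·-1^-1·+1^0 = -1.
(a,b)_23: α=0, u≡5; β=2, v≡22 (mod 23); (5|23)=-1, (22|23)=-1; sign (−1)^0·-1^2·-1^0 = +1.
(a,b)_∞: sgn(-185)=−, sgn(33263)=+, so +1.
(a,b)_31: α=0, u≡2; β=1, v≡25 (mod 31); (2|31)=+1, (25|31)=+1; sign (−1)^0·+1^1·+1^0 = +1.
(a,b)_2: α=-6, β=-14; u≡7, v≡7 (mod 8); ε(u)ε(v)=1·1, αω(v)=-6·0, βω(u)=-14·0; sum ≡ 1  ⇒  -1.
(-185, 33263 / ℚ) ramifies at {2, 5, 29, 37}: a division algebra.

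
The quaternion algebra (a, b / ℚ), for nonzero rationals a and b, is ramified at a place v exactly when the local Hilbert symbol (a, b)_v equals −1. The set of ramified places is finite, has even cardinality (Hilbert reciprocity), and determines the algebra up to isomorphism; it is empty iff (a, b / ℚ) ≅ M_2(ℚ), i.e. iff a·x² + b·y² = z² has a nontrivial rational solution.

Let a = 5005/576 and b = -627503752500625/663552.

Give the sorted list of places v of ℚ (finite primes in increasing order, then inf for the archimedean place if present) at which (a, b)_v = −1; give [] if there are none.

[2, 5, 7, 13]

(a, b) ≡ (5005, -2) mod (ℚ^×)²; places V = {2, 3, 5, 7, 11, 13, ∞}.
(a,b)_11: α=1, u≡1; β=4, v≡3 (mod 11); (1|11)=+1, (3|11)=+1; sign (−1)^0·+1^4·+1^1 = +1.
(a,b)_5: α=1, u≡1; β=4, v≡2 (mod 5); (1|5)=+1, (2|5)=-1; sign (−1)^0·+1^4·-1^1 = -1.
(a,b)_2: α=-6, β=-13; u≡5, v≡7 (mod 8); ε(u)ε(v)=0·1, αω(v)=-6·0, βω(u)=-13·1; sum ≡ 1  ⇒  -1.
(a,b)_13: α=1, u≡2; β=4, v≡2 (mod 13); (2|13)=-1, (2|13)=-1; sign (−1)^0·-1^4·-1^1 = -1.
(a,b)_∞: sgn(5005)=+, sgn(-2)=−, so +1.
(a,b)_3: α=-2, u≡1; β=-4, v≡1 (mod 3); (1|3)=+1, (1|3)=+1; sign (−1)^0·+1^-4·+1^-2 = +1.
(a,b)_7: α=1, u≡4; β=4, v≡6 (mod 7); (4|7)=+1, (6|7)=-1; sign (−1)^0·+1^4·-1^1 = -1.
Ram(5005, -2) = {2, 5, 7, 13}; no ℚ_2-point on the conic.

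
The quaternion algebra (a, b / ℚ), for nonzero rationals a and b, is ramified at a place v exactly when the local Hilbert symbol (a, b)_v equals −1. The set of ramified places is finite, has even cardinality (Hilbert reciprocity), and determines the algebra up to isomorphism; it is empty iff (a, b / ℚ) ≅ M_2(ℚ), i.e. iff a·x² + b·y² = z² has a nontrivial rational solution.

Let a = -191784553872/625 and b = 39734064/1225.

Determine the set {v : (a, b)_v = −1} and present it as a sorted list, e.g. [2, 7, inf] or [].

Mod squares: a ≡ -91977, b ≡ 30659. Check v ∈ {∞, 2, 3, 5, 7, 19, 23, 31, 43}.
v=5: a=5^-4·(≡3), b=5^-2·(≡1) mod 5; (3|5)=-1, (1|5)=+1; (−1)^{-4·-2·2}·(-1)^-2·(+1)^-4 = +1.
v=2: v_2(a)=4, v_2(b)=4; units ≡ 7, 3 (mod 8); ε·ε+αω+βω = 1·1+4·1+4·0 ≡ 1  ⇒  (a,b)_2 = -1.
v=23: a=23^1·(≡13), b=23^1·(≡14) mod 23; (13|23)=+1, (14|23)=-1; (−1)^{1·1·11}·(+1)^1·(-1)^1 = +1.
v=31: a=31^1·(≡19), b=31^1·(≡5) mod 31; (19|31)=+1, (5|31)=+1; (−1)^{1·1·15}·(+1)^1·(+1)^1 = -1.
v=3: a=3^1·(≡1), b=3^4·(≡2) mod 3; (1|3)=+1, (2|3)=-1; (−1)^{1·4·1}·(+1)^4·(-1)^1 = -1.
v=∞: -91977 < 0 and 30659 > 0  ⇒  (a,b)_∞ = +1.
v=19: a=19^4·(≡3), b=19^0·(≡18) mod 19; (3|19)=-1, (18|19)=-1; (−1)^{4·0·9}·(-1)^0·(-1)^4 = +1.
v=7: a=7^0·(≡6), b=7^-2·(≡5) mod 7; (6|7)=-1, (5|7)=-1; (−1)^{0·-2·3}·(-1)^-2·(-1)^0 = +1.
v=43: a=43^1·(≡11), b=43^1·(≡1) mod 43; (11|43)=+1, (1|43)=+1; (−1)^{1·1·21}·(+1)^1·(+1)^1 = -1.
Ram(-91977, 30659) = {2, 3, 31, 43}; no ℚ_2-point on the conic.

[2, 3, 31, 43]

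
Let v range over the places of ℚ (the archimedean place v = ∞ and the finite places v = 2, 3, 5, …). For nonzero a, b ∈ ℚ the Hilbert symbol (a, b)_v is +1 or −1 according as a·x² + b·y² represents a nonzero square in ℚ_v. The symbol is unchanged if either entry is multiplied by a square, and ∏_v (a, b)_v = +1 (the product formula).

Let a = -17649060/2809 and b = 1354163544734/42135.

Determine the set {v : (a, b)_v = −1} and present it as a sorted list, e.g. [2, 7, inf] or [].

[3, 7, 11, 17]

Mod squares: a ≡ -36465, b ≡ 690690. Check v ∈ {∞, 2, 3, 5, 7, 11, 13, 17, 23, 29, 53}.
v=7: a=7^0·(≡6), b=7^1·(≡3) mod 7; (6|7)=-1, (3|7)=-1; (−1)^{0·1·3}·(-1)^1·(-1)^0 = -1.
v=17: a=17^1·(≡11), b=17^2·(≡14) mod 17; (11|17)=-1, (14|17)=-1; (−1)^{1·2·8}·(-1)^2·(-1)^1 = -1.
v=23: a=23^0·(≡12), b=23^1·(≡21) mod 23; (12|23)=+1, (21|23)=-1; (−1)^{0·1·11}·(+1)^1·(-1)^0 = +1.
v=3: a=3^1·(≡1), b=3^-1·(≡1) mod 3; (1|3)=+1, (1|3)=+1; (−1)^{1·-1·1}·(+1)^-1·(+1)^1 = -1.
v=13: a=13^1·(≡9), b=13^1·(≡12) mod 13; (9|13)=+1, (12|13)=+1; (−1)^{1·1·6}·(+1)^1·(+1)^1 = +1.
v=53: a=53^-2·(≡46), b=53^-2·(≡46) mod 53; (46|53)=+1, (46|53)=+1; (−1)^{-2·-2·26}·(+1)^-2·(+1)^-2 = +1.
v=5: a=5^1·(≡2), b=5^-1·(≡2) mod 5; (2|5)=-1, (2|5)=-1; (−1)^{1·-1·2}·(-1)^-1·(-1)^1 = +1.
v=∞: -36465 < 0 and 690690 > 0  ⇒  (a,b)_∞ = +1.
v=11: a=11^3·(≡7), b=11^3·(≡7) mod 11; (7|11)=-1, (7|11)=-1; (−1)^{3·3·5}·(-1)^3·(-1)^3 = -1.
v=29: a=29^0·(≡2), b=29^2·(≡14) mod 29; (2|29)=-1, (14|29)=-1; (−1)^{0·2·14}·(-1)^2·(-1)^0 = +1.
v=2: v_2(a)=2, v_2(b)=1; units ≡ 7, 1 (mod 8); ε·ε+αω+βω = 1·0+2·0+1·0 ≡ 0  ⇒  (a,b)_2 = +1.
|Ram(-36465, 690690)| = 4, even; anisotropic at {3, 7, 11, 17}.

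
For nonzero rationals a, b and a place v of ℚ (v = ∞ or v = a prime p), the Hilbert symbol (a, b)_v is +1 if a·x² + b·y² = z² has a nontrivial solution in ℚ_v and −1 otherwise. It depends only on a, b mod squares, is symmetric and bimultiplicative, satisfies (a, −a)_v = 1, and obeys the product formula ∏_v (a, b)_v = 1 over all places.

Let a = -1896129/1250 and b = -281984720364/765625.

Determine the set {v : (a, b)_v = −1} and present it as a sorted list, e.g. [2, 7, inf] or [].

[2, inf]

Mod squares: a ≡ -2, b ≡ -51. Check v ∈ {∞, 2, 3, 5, 7, 17}.
v=7: a=7^0·(≡6), b=7^-2·(≡3) mod 7; (6|7)=-1, (3|7)=-1; (−1)^{0·-2·3}·(-1)^-2·(-1)^0 = +1.
v=5: a=5^-4·(≡3), b=5^-6·(≡4) mod 5; (3|5)=-1, (4|5)=+1; (−1)^{-4·-6·2}·(-1)^-6·(+1)^-4 = +1.
v=∞: -2 < 0 and -51 < 0  ⇒  (a,b)_∞ = -1.
v=2: v_2(a)=-1, v_2(b)=2; units ≡ 7, 5 (mod 8); ε·ε+αω+βω = 1·0+-1·1+2·0 ≡ 1  ⇒  (a,b)_2 = -1.
v=3: a=3^8·(≡1), b=3^15·(≡1) mod 3; (1|3)=+1, (1|3)=+1; (−1)^{8·15·1}·(+1)^15·(+1)^8 = +1.
v=17: a=17^2·(≡2), b=17^3·(≡6) mod 17; (2|17)=+1, (6|17)=-1; (−1)^{2·3·8}·(+1)^3·(-1)^2 = +1.
(-2, -51 / ℚ) ramifies at {2, ∞}: a division algebra.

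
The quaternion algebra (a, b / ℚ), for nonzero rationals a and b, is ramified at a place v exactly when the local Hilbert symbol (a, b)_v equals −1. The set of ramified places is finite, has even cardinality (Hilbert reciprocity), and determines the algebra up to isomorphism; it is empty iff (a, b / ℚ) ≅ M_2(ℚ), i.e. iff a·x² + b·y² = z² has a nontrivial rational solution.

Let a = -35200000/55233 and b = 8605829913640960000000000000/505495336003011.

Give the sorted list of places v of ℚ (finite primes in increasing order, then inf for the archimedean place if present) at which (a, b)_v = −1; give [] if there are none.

[11, 17]

Mod squares: a ≡ -935, b ≡ 36465. Check v ∈ {∞, 2, 3, 5, 7, 11, 13, 17, 19}.
v=19: a=19^-2·(≡8), b=19^-6·(≡4) mod 19; (8|19)=-1, (4|19)=+1; (−1)^{-2·-6·9}·(-1)^-6·(+1)^-2 = +1.
v=7: a=7^0·(≡6), b=7^2·(≡1) mod 7; (6|7)=-1, (1|7)=+1; (−1)^{0·2·3}·(-1)^2·(+1)^0 = +1.
v=3: a=3^-2·(≡1), b=3^-7·(≡2) mod 3; (1|3)=+1, (2|3)=-1; (−1)^{-2·-7·1}·(+1)^-7·(-1)^-2 = +1.
v=5: a=5^5·(≡2), b=5^13·(≡2) mod 5; (2|5)=-1, (2|5)=-1; (−1)^{5·13·2}·(-1)^13·(-1)^5 = +1.
v=13: a=13^0·(≡1), b=13^1·(≡4) mod 13; (1|13)=+1, (4|13)=+1; (−1)^{0·1·6}·(+1)^1·(+1)^0 = +1.
v=17: a=17^-1·(≡15), b=17^-3·(≡7) mod 17; (15|17)=+1, (7|17)=-1; (−1)^{-1·-3·8}·(+1)^-3·(-1)^-1 = -1.
v=11: a=11^1·(≡5), b=11^5·(≡4) mod 11; (5|11)=+1, (4|11)=+1; (−1)^{1·5·5}·(+1)^5·(+1)^1 = -1.
v=2: v_2(a)=10, v_2(b)=36; units ≡ 1, 1 (mod 8); ε·ε+αω+βω = 0·0+10·0+36·0 ≡ 0  ⇒  (a,b)_2 = +1.
v=∞: -935 < 0 and 36465 > 0  ⇒  (a,b)_∞ = +1.
Ram(-935, 36465) = {11, 17}; no ℚ_11-point on the conic.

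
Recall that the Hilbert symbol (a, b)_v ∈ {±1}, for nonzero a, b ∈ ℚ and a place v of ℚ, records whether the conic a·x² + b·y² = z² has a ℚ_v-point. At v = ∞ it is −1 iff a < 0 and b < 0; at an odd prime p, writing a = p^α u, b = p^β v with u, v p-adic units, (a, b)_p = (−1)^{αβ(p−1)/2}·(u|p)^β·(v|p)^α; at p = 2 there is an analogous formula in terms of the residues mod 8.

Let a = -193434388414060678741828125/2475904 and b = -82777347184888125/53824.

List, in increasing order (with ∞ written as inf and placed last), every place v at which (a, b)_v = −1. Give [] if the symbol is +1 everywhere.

(a, b) ≡ (-16422, -1309) mod (ℚ^×)²; places V = {2, 3, 5, 7, 11, 17, 23, 29, ∞}.
(a,b)_∞: sgn(-16422)=−, sgn(-1309)=−, so -1.
(a,b)_3: α=15, u≡1; β=10, v≡2 (mod 3); (1|3)=+1, (2|3)=-1; sign (−1)^0·+1^10·-1^15 = -1.
(a,b)_17: α=5, u≡5; β=3, v≡2 (mod 17); (5|17)=-1, (2|17)=+1; sign (−1)^0·-1^3·+1^5 = -1.
(a,b)_7: α=3, u≡3; β=3, v≡1 (mod 7); (3|7)=-1, (1|7)=+1; sign (−1)^1·-1^3·+1^3 = +1.
(a,b)_2: α=-7, β=-6; u≡5, v≡3 (mod 8); ε(u)ε(v)=0·1, αω(v)=-7·1, βω(u)=-6·1; sum ≡ 1  ⇒  -1.
(a,b)_29: α=-2, u≡19; β=-2, v≡7 (mod 29); (19|29)=-1, (7|29)=+1; sign (−1)^0·-1^-2·+1^-2 = +1.
(a,b)_23: α=-1, u≡5; β=0, v≡18 (mod 23); (5|23)=-1, (18|23)=+1; sign (−1)^0·-1^0·+1^-1 = +1.
(a,b)_5: α=6, u≡2; β=4, v≡1 (mod 5); (2|5)=-1, (1|5)=+1; sign (−1)^0·-1^4·+1^6 = +1.
(a,b)_11: α=6, u≡5; β=3, v≡6 (mod 11); (5|11)=+1, (6|11)=-1; sign (−1)^0·+1^3·-1^6 = +1.
|Ram(-16422, -1309)| = 4, even; anisotropic at {2, 3, 17, ∞}.

[2, 3, 17, inf]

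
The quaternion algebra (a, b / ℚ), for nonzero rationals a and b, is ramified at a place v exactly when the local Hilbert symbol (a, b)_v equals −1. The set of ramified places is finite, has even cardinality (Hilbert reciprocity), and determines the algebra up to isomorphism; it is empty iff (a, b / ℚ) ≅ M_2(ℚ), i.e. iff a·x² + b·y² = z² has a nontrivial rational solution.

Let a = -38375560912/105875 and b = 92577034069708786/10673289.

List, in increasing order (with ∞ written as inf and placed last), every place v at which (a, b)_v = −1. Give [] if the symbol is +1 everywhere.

Mod squares: a ≡ -455, b ≡ 34. Check v ∈ {∞, 2, 3, 5, 7, 11, 13, 17, 19, 43, 47}.
v=11: a=11^-2·(≡8), b=11^-4·(≡5) mod 11; (8|11)=-1, (5|11)=+1; (−1)^{-2·-4·5}·(-1)^-4·(+1)^-2 = +1.
v=17: a=17^4·(≡13), b=17^7·(≡13) mod 17; (13|17)=+1, (13|17)=+1; (−1)^{4·7·8}·(+1)^7·(+1)^4 = +1.
v=13: a=13^1·(≡9), b=13^2·(≡2) mod 13; (9|13)=+1, (2|13)=-1; (−1)^{1·2·6}·(+1)^2·(-1)^1 = -1.
v=43: a=43^0·(≡29), b=43^2·(≡26) mod 43; (29|43)=-1, (26|43)=-1; (−1)^{0·2·21}·(-1)^2·(-1)^0 = +1.
v=5: a=5^-3·(≡4), b=5^0·(≡4) mod 5; (4|5)=+1, (4|5)=+1; (−1)^{-3·0·2}·(+1)^0·(+1)^-3 = +1.
v=∞: -455 < 0 and 34 > 0  ⇒  (a,b)_∞ = +1.
v=7: a=7^-1·(≡5), b=7^0·(≡6) mod 7; (5|7)=-1, (6|7)=-1; (−1)^{-1·0·3}·(-1)^0·(-1)^-1 = -1.
v=19: a=19^0·(≡6), b=19^2·(≡13) mod 19; (6|19)=+1, (13|19)=-1; (−1)^{0·2·9}·(+1)^2·(-1)^0 = +1.
v=2: v_2(a)=4, v_2(b)=1; units ≡ 1, 1 (mod 8); ε·ε+αω+βω = 0·0+4·0+1·0 ≡ 0  ⇒  (a,b)_2 = +1.
v=47: a=47^2·(≡26), b=47^0·(≡24) mod 47; (26|47)=-1, (24|47)=+1; (−1)^{2·0·23}·(-1)^0·(+1)^2 = +1.
v=3: a=3^0·(≡1), b=3^-6·(≡1) mod 3; (1|3)=+1, (1|3)=+1; (−1)^{0·-6·1}·(+1)^-6·(+1)^0 = +1.
(-455, 34 / ℚ) ramifies at {7, 13}: a division algebra.

[7, 13]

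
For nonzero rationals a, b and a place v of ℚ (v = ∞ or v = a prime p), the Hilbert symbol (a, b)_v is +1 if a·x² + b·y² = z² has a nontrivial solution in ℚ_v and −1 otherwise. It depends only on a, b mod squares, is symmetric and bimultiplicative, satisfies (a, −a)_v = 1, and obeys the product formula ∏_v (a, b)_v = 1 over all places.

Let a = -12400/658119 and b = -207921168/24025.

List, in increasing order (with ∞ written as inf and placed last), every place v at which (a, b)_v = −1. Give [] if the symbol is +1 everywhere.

[2, 7, 31, 41, 43, inf]

Mod squares: a ≡ -3441, b ≡ -160433. Check v ∈ {∞, 2, 3, 5, 7, 11, 13, 31, 37, 41, 43}.
v=41: a=41^0·(≡14), b=41^1·(≡40) mod 41; (14|41)=-1, (40|41)=+1; (−1)^{0·1·20}·(-1)^1·(+1)^0 = -1.
v=43: a=43^0·(≡39), b=43^1·(≡38) mod 43; (39|43)=-1, (38|43)=+1; (−1)^{0·1·21}·(-1)^1·(+1)^0 = -1.
v=11: a=11^-2·(≡6), b=11^0·(≡7) mod 11; (6|11)=-1, (7|11)=-1; (−1)^{-2·0·5}·(-1)^0·(-1)^-2 = +1.
v=7: a=7^-2·(≡5), b=7^1·(≡6) mod 7; (5|7)=-1, (6|7)=-1; (−1)^{-2·1·3}·(-1)^1·(-1)^-2 = -1.
v=3: a=3^-1·(≡2), b=3^4·(≡1) mod 3; (2|3)=-1, (1|3)=+1; (−1)^{-1·4·1}·(-1)^4·(+1)^-1 = +1.
v=37: a=37^-1·(≡19), b=37^0·(≡3) mod 37; (19|37)=-1, (3|37)=+1; (−1)^{-1·0·18}·(-1)^0·(+1)^-1 = +1.
v=13: a=13^0·(≡4), b=13^1·(≡3) mod 13; (4|13)=+1, (3|13)=+1; (−1)^{0·1·6}·(+1)^1·(+1)^0 = +1.
v=2: v_2(a)=4, v_2(b)=4; units ≡ 7, 7 (mod 8); ε·ε+αω+βω = 1·1+4·0+4·0 ≡ 1  ⇒  (a,b)_2 = -1.
v=31: a=31^1·(≡11), b=31^-2·(≡23) mod 31; (11|31)=-1, (23|31)=-1; (−1)^{1·-2·15}·(-1)^-2·(-1)^1 = -1.
v=5: a=5^2·(≡1), b=5^-2·(≡2) mod 5; (1|5)=+1, (2|5)=-1; (−1)^{2·-2·2}·(+1)^-2·(-1)^2 = +1.
v=∞: -3441 < 0 and -160433 < 0  ⇒  (a,b)_∞ = -1.
|Ram(-3441, -160433)| = 6, even; anisotropic at {2, 7, 31, 41, 43, ∞}.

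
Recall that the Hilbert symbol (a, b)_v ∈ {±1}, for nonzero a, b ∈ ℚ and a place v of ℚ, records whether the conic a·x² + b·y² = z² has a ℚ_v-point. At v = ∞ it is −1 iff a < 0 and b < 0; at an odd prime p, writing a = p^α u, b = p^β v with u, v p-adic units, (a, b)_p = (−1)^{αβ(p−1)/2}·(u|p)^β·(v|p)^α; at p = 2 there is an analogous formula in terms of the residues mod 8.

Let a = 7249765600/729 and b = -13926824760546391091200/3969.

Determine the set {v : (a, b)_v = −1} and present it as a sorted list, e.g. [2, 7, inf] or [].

Mod squares: a ≡ 369886, b ≡ -8602. Check v ∈ {∞, 2, 3, 5, 7, 11, 17, 23, 43}.
v=2: v_2(a)=5, v_2(b)=11; units ≡ 7, 3 (mod 8); ε·ε+αω+βω = 1·1+5·1+11·0 ≡ 0  ⇒  (a,b)_2 = +1.
v=∞: 369886 > 0 and -8602 < 0  ⇒  (a,b)_∞ = +1.
v=7: a=7^2·(≡6), b=7^-2·(≡4) mod 7; (6|7)=-1, (4|7)=+1; (−1)^{2·-2·3}·(-1)^-2·(+1)^2 = +1.
v=23: a=23^1·(≡7), b=23^3·(≡5) mod 23; (7|23)=-1, (5|23)=-1; (−1)^{1·3·11}·(-1)^3·(-1)^1 = -1.
v=3: a=3^-6·(≡1), b=3^-4·(≡2) mod 3; (1|3)=+1, (2|3)=-1; (−1)^{-6·-4·1}·(+1)^-4·(-1)^-6 = +1.
v=17: a=17^1·(≡16), b=17^3·(≡4) mod 17; (16|17)=+1, (4|17)=+1; (−1)^{1·3·8}·(+1)^3·(+1)^1 = +1.
v=43: a=43^1·(≡8), b=43^4·(≡1) mod 43; (8|43)=-1, (1|43)=+1; (−1)^{1·4·21}·(-1)^4·(+1)^1 = +1.
v=11: a=11^1·(≡8), b=11^3·(≡10) mod 11; (8|11)=-1, (10|11)=-1; (−1)^{1·3·5}·(-1)^3·(-1)^1 = -1.
v=5: a=5^2·(≡1), b=5^2·(≡3) mod 5; (1|5)=+1, (3|5)=-1; (−1)^{2·2·2}·(+1)^2·(-1)^2 = +1.
(369886, -8602 / ℚ) ramifies at {11, 23}: a division algebra.

[11, 23]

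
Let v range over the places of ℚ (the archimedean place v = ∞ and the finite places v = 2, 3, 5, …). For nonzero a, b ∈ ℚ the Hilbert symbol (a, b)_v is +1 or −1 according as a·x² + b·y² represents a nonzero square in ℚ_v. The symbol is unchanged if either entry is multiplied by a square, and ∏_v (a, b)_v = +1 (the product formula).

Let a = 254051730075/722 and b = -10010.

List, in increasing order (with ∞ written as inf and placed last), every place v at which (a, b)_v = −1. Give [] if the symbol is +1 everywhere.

[2, 7, 11, 13]

(a, b) ≡ (6, -10010) mod (ℚ^×)²; places V = {2, 3, 5, 7, 11, 13, 19, 37, ∞}.
(a,b)_3: α=1, u≡2; β=0, v≡1 (mod 3); (2|3)=-1, (1|3)=+1; sign (−1)^0·-1^0·+1^1 = +1.
(a,b)_13: α=2, u≡6; β=1, v≡10 (mod 13); (6|13)=-1, (10|13)=+1; sign (−1)^0·-1^1·+1^2 = -1.
(a,b)_2: α=-1, β=1; u≡3, v≡3 (mod 8); ε(u)ε(v)=1·1, αω(v)=-1·1, βω(u)=1·1; sum ≡ 1  ⇒  -1.
(a,b)_∞: sgn(6)=+, sgn(-10010)=−, so +1.
(a,b)_5: α=2, u≡4; β=1, v≡3 (mod 5); (4|5)=+1, (3|5)=-1; sign (−1)^0·+1^1·-1^2 = +1.
(a,b)_37: α=2, u≡19; β=0, v≡17 (mod 37); (19|37)=-1, (17|37)=-1; sign (−1)^0·-1^0·-1^2 = +1.
(a,b)_11: α=4, u≡10; β=1, v≡3 (mod 11); (10|11)=-1, (3|11)=+1; sign (−1)^0·-1^1·+1^4 = -1.
(a,b)_7: α=0, u≡3; β=1, v≡5 (mod 7); (3|7)=-1, (5|7)=-1; sign (−1)^0·-1^1·-1^0 = -1.
(a,b)_19: α=-2, u≡11; β=0, v≡3 (mod 19); (11|19)=+1, (3|19)=-1; sign (−1)^0·+1^0·-1^-2 = +1.
Ram(6, -10010) = {2, 7, 11, 13}; no ℚ_2-point on the conic.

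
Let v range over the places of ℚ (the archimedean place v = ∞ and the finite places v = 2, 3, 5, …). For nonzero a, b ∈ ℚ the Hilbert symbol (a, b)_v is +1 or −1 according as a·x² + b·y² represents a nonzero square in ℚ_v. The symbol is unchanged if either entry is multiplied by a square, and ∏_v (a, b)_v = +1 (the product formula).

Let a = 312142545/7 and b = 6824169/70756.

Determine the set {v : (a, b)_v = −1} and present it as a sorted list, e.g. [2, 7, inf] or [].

Mod squares: a ≡ 242777535, b ≡ 9361. Check v ∈ {∞, 2, 3, 5, 7, 11, 13, 19, 23, 37}.
v=3: a=3^3·(≡2), b=3^6·(≡1) mod 3; (2|3)=-1, (1|3)=+1; (−1)^{3·6·1}·(-1)^6·(+1)^3 = +1.
v=7: a=7^-1·(≡1), b=7^-2·(≡1) mod 7; (1|7)=+1, (1|7)=+1; (−1)^{-1·-2·3}·(+1)^-2·(+1)^-1 = +1.
v=2: v_2(a)=0, v_2(b)=-2; units ≡ 7, 1 (mod 8); ε·ε+αω+βω = 1·0+0·0+-2·0 ≡ 0  ⇒  (a,b)_2 = +1.
v=13: a=13^1·(≡8), b=13^0·(≡4) mod 13; (8|13)=-1, (4|13)=+1; (−1)^{1·0·6}·(-1)^0·(+1)^1 = +1.
v=∞: 242777535 > 0 and 9361 > 0  ⇒  (a,b)_∞ = +1.
v=23: a=23^1·(≡5), b=23^1·(≡9) mod 23; (5|23)=-1, (9|23)=+1; (−1)^{1·1·11}·(-1)^1·(+1)^1 = +1.
v=5: a=5^1·(≡2), b=5^0·(≡4) mod 5; (2|5)=-1, (4|5)=+1; (−1)^{1·0·2}·(-1)^0·(+1)^1 = +1.
v=11: a=11^1·(≡7), b=11^1·(≡3) mod 11; (7|11)=-1, (3|11)=+1; (−1)^{1·1·5}·(-1)^1·(+1)^1 = +1.
v=19: a=19^1·(≡13), b=19^-2·(≡12) mod 19; (13|19)=-1, (12|19)=-1; (−1)^{1·-2·9}·(-1)^-2·(-1)^1 = -1.
v=37: a=37^1·(≡9), b=37^1·(≡24) mod 37; (9|37)=+1, (24|37)=-1; (−1)^{1·1·18}·(+1)^1·(-1)^1 = -1.
Ram(242777535, 9361) = {19, 37}; no ℚ_19-point on the conic.

[19, 37]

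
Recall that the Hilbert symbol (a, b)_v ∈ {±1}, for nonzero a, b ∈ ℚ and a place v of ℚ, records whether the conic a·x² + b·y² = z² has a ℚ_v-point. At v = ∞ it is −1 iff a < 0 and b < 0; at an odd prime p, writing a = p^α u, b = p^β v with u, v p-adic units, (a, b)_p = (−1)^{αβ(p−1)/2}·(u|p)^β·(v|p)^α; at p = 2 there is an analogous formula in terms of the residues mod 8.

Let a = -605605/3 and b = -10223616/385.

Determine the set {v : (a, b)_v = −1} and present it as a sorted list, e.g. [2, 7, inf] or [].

[3, 7, 11, inf]

(a, b) ≡ (-15015, -15015) mod (ℚ^×)²; places V = {2, 3, 5, 7, 11, 13, ∞}.
(a,b)_11: α=3, u≡6; β=-1, v≡2 (mod 11); (6|11)=-1, (2|11)=-1; sign (−1)^1·-1^-1·-1^3 = -1.
(a,b)_2: α=0, β=18; u≡1, v≡1 (mod 8); ε(u)ε(v)=0·0, αω(v)=0·0, βω(u)=18·0; sum ≡ 0  ⇒  +1.
(a,b)_∞: sgn(-15015)=−, sgn(-15015)=−, so -1.
(a,b)_5: α=1, u≡3; β=-1, v≡2 (mod 5); (3|5)=-1, (2|5)=-1; sign (−1)^0·-1^-1·-1^1 = +1.
(a,b)_3: α=-1, u≡2; β=1, v≡2 (mod 3); (2|3)=-1, (2|3)=-1; sign (−1)^1·-1^1·-1^-1 = -1.
(a,b)_7: α=1, u≡4; β=-1, v≡4 (mod 7); (4|7)=+1, (4|7)=+1; sign (−1)^1·+1^-1·+1^1 = -1.
(a,b)_13: α=1, u≡11; β=1, v≡2 (mod 13); (11|13)=-1, (2|13)=-1; sign (−1)^0·-1^1·-1^1 = +1.
(-15015, -15015 / ℚ) ramifies at {3, 7, 11, ∞}: a division algebra.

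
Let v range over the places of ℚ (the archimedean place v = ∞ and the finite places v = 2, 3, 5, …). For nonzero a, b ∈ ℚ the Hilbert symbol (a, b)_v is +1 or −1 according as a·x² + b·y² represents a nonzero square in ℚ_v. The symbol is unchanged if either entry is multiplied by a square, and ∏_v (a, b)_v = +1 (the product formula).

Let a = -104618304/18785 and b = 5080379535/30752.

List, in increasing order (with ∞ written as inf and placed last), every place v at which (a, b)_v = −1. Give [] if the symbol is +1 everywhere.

(a, b) ≡ (-1365, 1870) mod (ℚ^×)²; places V = {2, 3, 5, 7, 11, 13, 17, 31, 37, ∞}.
(a,b)_3: α=5, u≡1; β=4, v≡1 (mod 3); (1|3)=+1, (1|3)=+1; sign (−1)^0·+1^4·+1^5 = +1.
(a,b)_5: α=-1, u≡3; β=1, v≡1 (mod 5); (3|5)=-1, (1|5)=+1; sign (−1)^0·-1^1·+1^-1 = -1.
(a,b)_∞: sgn(-1365)=−, sgn(1870)=+, so +1.
(a,b)_17: α=-2, u≡5; β=1, v≡1 (mod 17); (5|17)=-1, (1|17)=+1; sign (−1)^0·-1^1·+1^-2 = -1.
(a,b)_11: α=0, u≡7; β=1, v≡9 (mod 11); (7|11)=-1, (9|11)=+1; sign (−1)^0·-1^1·+1^0 = -1.
(a,b)_37: α=0, u≡26; β=2, v≡20 (mod 37); (26|37)=+1, (20|37)=-1; sign (−1)^0·+1^2·-1^0 = +1.
(a,b)_31: α=2, u≡23; β=-2, v≡25 (mod 31); (23|31)=-1, (25|31)=+1; sign (−1)^0·-1^-2·+1^2 = +1.
(a,b)_13: α=-1, u≡1; β=0, v≡7 (mod 13); (1|13)=+1, (7|13)=-1; sign (−1)^0·+1^0·-1^-1 = -1.
(a,b)_7: α=1, u≡1; β=2, v≡1 (mod 7); (1|7)=+1, (1|7)=+1; sign (−1)^0·+1^2·+1^1 = +1.
(a,b)_2: α=6, β=-5; u≡3, v≡7 (mod 8); ε(u)ε(v)=1·1, αω(v)=6·0, βω(u)=-5·1; sum ≡ 0  ⇒  +1.
Ram(-1365, 1870) = {5, 11, 13, 17}; no ℚ_5-point on the conic.

[5, 11, 13, 17]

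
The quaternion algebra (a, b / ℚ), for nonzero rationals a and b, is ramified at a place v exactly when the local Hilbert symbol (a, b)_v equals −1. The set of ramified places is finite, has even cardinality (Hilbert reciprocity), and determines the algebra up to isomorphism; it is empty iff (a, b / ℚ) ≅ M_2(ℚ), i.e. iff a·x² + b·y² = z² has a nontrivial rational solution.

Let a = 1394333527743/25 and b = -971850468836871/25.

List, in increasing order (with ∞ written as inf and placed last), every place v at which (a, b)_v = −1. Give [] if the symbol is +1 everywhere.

[17, 37]

Mod squares: a ≡ 1887, b ≡ -4551. Check v ∈ {∞, 2, 3, 5, 13, 17, 37, 41}.
v=2: v_2(a)=0, v_2(b)=0; units ≡ 7, 1 (mod 8); ε·ε+αω+βω = 1·0+0·0+0·0 ≡ 0  ⇒  (a,b)_2 = +1.
v=13: a=13^2·(≡5), b=13^2·(≡12) mod 13; (5|13)=-1, (12|13)=+1; (−1)^{2·2·6}·(-1)^2·(+1)^2 = +1.
v=5: a=5^-2·(≡3), b=5^-2·(≡4) mod 5; (3|5)=-1, (4|5)=+1; (−1)^{-2·-2·2}·(-1)^-2·(+1)^-2 = +1.
v=∞: 1887 > 0 and -4551 < 0  ⇒  (a,b)_∞ = +1.
v=3: a=3^3·(≡2), b=3^3·(≡1) mod 3; (2|3)=-1, (1|3)=+1; (−1)^{3·3·1}·(-1)^3·(+1)^3 = +1.
v=37: a=37^1·(≡17), b=37^1·(≡28) mod 37; (17|37)=-1, (28|37)=+1; (−1)^{1·1·18}·(-1)^1·(+1)^1 = -1.
v=17: a=17^3·(≡16), b=17^4·(≡7) mod 17; (16|17)=+1, (7|17)=-1; (−1)^{3·4·8}·(+1)^4·(-1)^3 = -1.
v=41: a=41^2·(≡20), b=41^3·(≡29) mod 41; (20|41)=+1, (29|41)=-1; (−1)^{2·3·20}·(+1)^3·(-1)^2 = +1.
Ram(1887, -4551) = {17, 37}; no ℚ_17-point on the conic.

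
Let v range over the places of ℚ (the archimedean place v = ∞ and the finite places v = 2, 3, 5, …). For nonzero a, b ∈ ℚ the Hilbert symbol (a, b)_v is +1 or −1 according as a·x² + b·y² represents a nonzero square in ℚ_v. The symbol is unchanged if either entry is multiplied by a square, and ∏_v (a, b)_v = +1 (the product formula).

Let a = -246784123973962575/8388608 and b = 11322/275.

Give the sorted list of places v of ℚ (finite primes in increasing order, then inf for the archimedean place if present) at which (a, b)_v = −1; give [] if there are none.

[13, 17]

Mod squares: a ≡ -286, b ≡ 13838. Check v ∈ {∞, 2, 3, 5, 7, 11, 13, 17, 37}.
v=5: a=5^2·(≡4), b=5^-2·(≡2) mod 5; (4|5)=+1, (2|5)=-1; (−1)^{2·-2·2}·(+1)^-2·(-1)^2 = +1.
v=2: v_2(a)=-23, v_2(b)=1; units ≡ 1, 7 (mod 8); ε·ε+αω+βω = 0·1+-23·0+1·0 ≡ 0  ⇒  (a,b)_2 = +1.
v=7: a=7^2·(≡1), b=7^0·(≡5) mod 7; (1|7)=+1, (5|7)=-1; (−1)^{2·0·3}·(+1)^0·(-1)^2 = +1.
v=11: a=11^1·(≡10), b=11^-1·(≡1) mod 11; (10|11)=-1, (1|11)=+1; (−1)^{1·-1·5}·(-1)^-1·(+1)^1 = +1.
v=∞: -286 < 0 and 13838 > 0  ⇒  (a,b)_∞ = +1.
v=3: a=3^2·(≡2), b=3^2·(≡2) mod 3; (2|3)=-1, (2|3)=-1; (−1)^{2·2·1}·(-1)^2·(-1)^2 = +1.
v=37: a=37^4·(≡25), b=37^1·(≡33) mod 37; (25|37)=+1, (33|37)=+1; (−1)^{4·1·18}·(+1)^1·(+1)^4 = +1.
v=13: a=13^1·(≡4), b=13^0·(≡6) mod 13; (4|13)=+1, (6|13)=-1; (−1)^{1·0·6}·(+1)^0·(-1)^1 = -1.
v=17: a=17^4·(≡11), b=17^1·(≡1) mod 17; (11|17)=-1, (1|17)=+1; (−1)^{4·1·8}·(-1)^1·(+1)^4 = -1.
Ram(-286, 13838) = {13, 17}; no ℚ_13-point on the conic.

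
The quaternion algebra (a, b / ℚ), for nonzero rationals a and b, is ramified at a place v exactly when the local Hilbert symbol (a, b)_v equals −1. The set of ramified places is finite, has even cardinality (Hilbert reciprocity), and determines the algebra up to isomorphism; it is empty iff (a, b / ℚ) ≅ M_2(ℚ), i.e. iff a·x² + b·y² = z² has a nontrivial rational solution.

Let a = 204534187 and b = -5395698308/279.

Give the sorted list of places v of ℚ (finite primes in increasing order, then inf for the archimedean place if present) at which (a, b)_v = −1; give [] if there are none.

[11, 31, 37, 43]

(a, b) ≡ (204534187, -7052903) mod (ℚ^×)²; places V = {2, 3, 7, 11, 13, 29, 31, 37, 43, ∞}.
(a,b)_3: α=0, u≡1; β=-2, v≡1 (mod 3); (1|3)=+1, (1|3)=+1; sign (−1)^0·+1^-2·+1^0 = +1.
(a,b)_31: α=1, u≡23; β=-1, v≡3 (mod 31); (23|31)=-1, (3|31)=-1; sign (−1)^1·-1^-1·-1^1 = -1.
(a,b)_37: α=1, u≡3; β=1, v≡17 (mod 37); (3|37)=+1, (17|37)=-1; sign (−1)^0·+1^1·-1^1 = -1.
(a,b)_∞: sgn(204534187)=+, sgn(-7052903)=−, so +1.
(a,b)_13: α=1, u≡6; β=1, v≡11 (mod 13); (6|13)=-1, (11|13)=-1; sign (−1)^0·-1^1·-1^1 = +1.
(a,b)_2: α=0, β=2; u≡3, v≡1 (mod 8); ε(u)ε(v)=1·0, αω(v)=0·0, βω(u)=2·1; sum ≡ 0  ⇒  +1.
(a,b)_29: α=1, u≡16; β=0, v≡22 (mod 29); (16|29)=+1, (22|29)=+1; sign (−1)^0·+1^0·+1^1 = +1.
(a,b)_43: α=1, u≡35; β=1, v≡6 (mod 43); (35|43)=+1, (6|43)=+1; sign (−1)^1·+1^1·+1^1 = -1.
(a,b)_7: α=0, u≡4; β=2, v≡6 (mod 7); (4|7)=+1, (6|7)=-1; sign (−1)^0·+1^2·-1^0 = +1.
(a,b)_11: α=1, u≡2; β=3, v≡7 (mod 11); (2|11)=-1, (7|11)=-1; sign (−1)^1·-1^3·-1^1 = -1.
Ram(204534187, -7052903) = {11, 31, 37, 43}; no ℚ_11-point on the conic.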